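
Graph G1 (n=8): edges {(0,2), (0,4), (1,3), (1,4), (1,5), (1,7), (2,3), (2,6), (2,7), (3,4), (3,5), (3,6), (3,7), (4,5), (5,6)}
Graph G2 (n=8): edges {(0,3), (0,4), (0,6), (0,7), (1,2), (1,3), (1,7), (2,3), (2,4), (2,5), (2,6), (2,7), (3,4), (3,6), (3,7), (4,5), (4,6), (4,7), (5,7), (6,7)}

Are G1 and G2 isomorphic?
No, not isomorphic

The graphs are NOT isomorphic.

Degrees in G1: deg(0)=2, deg(1)=4, deg(2)=4, deg(3)=6, deg(4)=4, deg(5)=4, deg(6)=3, deg(7)=3.
Sorted degree sequence of G1: [6, 4, 4, 4, 4, 3, 3, 2].
Degrees in G2: deg(0)=4, deg(1)=3, deg(2)=6, deg(3)=6, deg(4)=6, deg(5)=3, deg(6)=5, deg(7)=7.
Sorted degree sequence of G2: [7, 6, 6, 6, 5, 4, 3, 3].
The (sorted) degree sequence is an isomorphism invariant, so since G1 and G2 have different degree sequences they cannot be isomorphic.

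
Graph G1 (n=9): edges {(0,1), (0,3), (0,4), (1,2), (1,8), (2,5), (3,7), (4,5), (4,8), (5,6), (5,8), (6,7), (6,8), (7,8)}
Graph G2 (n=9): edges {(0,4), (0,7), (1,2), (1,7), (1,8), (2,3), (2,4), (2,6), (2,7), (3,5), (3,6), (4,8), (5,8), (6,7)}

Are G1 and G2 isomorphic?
Yes, isomorphic

The graphs are isomorphic.
One valid mapping φ: V(G1) → V(G2): 0→8, 1→4, 2→0, 3→5, 4→1, 5→7, 6→6, 7→3, 8→2

Verify φ preserves adjacency — for each edge of G1, its image is an edge of G2:
  (0,1) → (φ(0),φ(1)) = (4,8) ∈ E(G2) ✓
  (0,3) → (φ(0),φ(3)) = (5,8) ∈ E(G2) ✓
  (0,4) → (φ(0),φ(4)) = (1,8) ∈ E(G2) ✓
  (1,2) → (φ(1),φ(2)) = (0,4) ∈ E(G2) ✓
  (1,8) → (φ(1),φ(8)) = (2,4) ∈ E(G2) ✓
  (2,5) → (φ(2),φ(5)) = (0,7) ∈ E(G2) ✓
  (3,7) → (φ(3),φ(7)) = (3,5) ∈ E(G2) ✓
  (4,5) → (φ(4),φ(5)) = (1,7) ∈ E(G2) ✓
  (4,8) → (φ(4),φ(8)) = (1,2) ∈ E(G2) ✓
  (5,6) → (φ(5),φ(6)) = (6,7) ∈ E(G2) ✓
  (5,8) → (φ(5),φ(8)) = (2,7) ∈ E(G2) ✓
  (6,7) → (φ(6),φ(7)) = (3,6) ∈ E(G2) ✓
  (6,8) → (φ(6),φ(8)) = (2,6) ∈ E(G2) ✓
  (7,8) → (φ(7),φ(8)) = (2,3) ∈ E(G2) ✓
All 14 edges of G1 map to edges of G2, and |E(G1)| = |E(G2)| = 14, so φ is a bijection on edges as well as vertices. Hence G1 ≅ G2.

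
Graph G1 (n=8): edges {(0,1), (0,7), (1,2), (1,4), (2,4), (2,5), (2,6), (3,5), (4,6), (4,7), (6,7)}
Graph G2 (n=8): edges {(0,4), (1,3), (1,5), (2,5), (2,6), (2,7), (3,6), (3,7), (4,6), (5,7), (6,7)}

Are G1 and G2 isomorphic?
Yes, isomorphic

The graphs are isomorphic.
One valid mapping φ: V(G1) → V(G2): 0→1, 1→3, 2→6, 3→0, 4→7, 5→4, 6→2, 7→5

Verify φ preserves adjacency — for each edge of G1, its image is an edge of G2:
  (0,1) → (φ(0),φ(1)) = (1,3) ∈ E(G2) ✓
  (0,7) → (φ(0),φ(7)) = (1,5) ∈ E(G2) ✓
  (1,2) → (φ(1),φ(2)) = (3,6) ∈ E(G2) ✓
  (1,4) → (φ(1),φ(4)) = (3,7) ∈ E(G2) ✓
  (2,4) → (φ(2),φ(4)) = (6,7) ∈ E(G2) ✓
  (2,5) → (φ(2),φ(5)) = (4,6) ∈ E(G2) ✓
  (2,6) → (φ(2),φ(6)) = (2,6) ∈ E(G2) ✓
  (3,5) → (φ(3),φ(5)) = (0,4) ∈ E(G2) ✓
  (4,6) → (φ(4),φ(6)) = (2,7) ∈ E(G2) ✓
  (4,7) → (φ(4),φ(7)) = (5,7) ∈ E(G2) ✓
  (6,7) → (φ(6),φ(7)) = (2,5) ∈ E(G2) ✓
All 11 edges of G1 map to edges of G2, and |E(G1)| = |E(G2)| = 11, so φ is a bijection on edges as well as vertices. Hence G1 ≅ G2.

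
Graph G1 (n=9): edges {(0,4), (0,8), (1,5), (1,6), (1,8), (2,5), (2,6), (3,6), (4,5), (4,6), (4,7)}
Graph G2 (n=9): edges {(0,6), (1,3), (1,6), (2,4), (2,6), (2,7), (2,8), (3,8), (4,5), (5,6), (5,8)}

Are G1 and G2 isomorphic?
Yes, isomorphic

The graphs are isomorphic.
One valid mapping φ: V(G1) → V(G2): 0→1, 1→8, 2→4, 3→7, 4→6, 5→5, 6→2, 7→0, 8→3

Verify φ preserves adjacency — for each edge of G1, its image is an edge of G2:
  (0,4) → (φ(0),φ(4)) = (1,6) ∈ E(G2) ✓
  (0,8) → (φ(0),φ(8)) = (1,3) ∈ E(G2) ✓
  (1,5) → (φ(1),φ(5)) = (5,8) ∈ E(G2) ✓
  (1,6) → (φ(1),φ(6)) = (2,8) ∈ E(G2) ✓
  (1,8) → (φ(1),φ(8)) = (3,8) ∈ E(G2) ✓
  (2,5) → (φ(2),φ(5)) = (4,5) ∈ E(G2) ✓
  (2,6) → (φ(2),φ(6)) = (2,4) ∈ E(G2) ✓
  (3,6) → (φ(3),φ(6)) = (2,7) ∈ E(G2) ✓
  (4,5) → (φ(4),φ(5)) = (5,6) ∈ E(G2) ✓
  (4,6) → (φ(4),φ(6)) = (2,6) ∈ E(G2) ✓
  (4,7) → (φ(4),φ(7)) = (0,6) ∈ E(G2) ✓
All 11 edges of G1 map to edges of G2, and |E(G1)| = |E(G2)| = 11, so φ is a bijection on edges as well as vertices. Hence G1 ≅ G2.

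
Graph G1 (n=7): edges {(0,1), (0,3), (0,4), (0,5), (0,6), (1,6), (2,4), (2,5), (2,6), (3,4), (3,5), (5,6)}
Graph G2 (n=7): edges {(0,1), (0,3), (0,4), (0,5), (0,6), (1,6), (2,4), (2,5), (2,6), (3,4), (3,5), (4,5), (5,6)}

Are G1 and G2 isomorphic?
No, not isomorphic

The graphs are NOT isomorphic.

Counting edges: G1 has 12 edge(s); G2 has 13 edge(s).
Edge count is an isomorphism invariant (a bijection on vertices induces a bijection on edges), so differing edge counts rule out isomorphism.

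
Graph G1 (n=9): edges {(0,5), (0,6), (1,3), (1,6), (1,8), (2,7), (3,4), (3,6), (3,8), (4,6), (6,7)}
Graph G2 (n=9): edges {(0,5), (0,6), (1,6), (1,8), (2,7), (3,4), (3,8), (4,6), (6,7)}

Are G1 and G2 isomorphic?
No, not isomorphic

The graphs are NOT isomorphic.

Counting edges: G1 has 11 edge(s); G2 has 9 edge(s).
Edge count is an isomorphism invariant (a bijection on vertices induces a bijection on edges), so differing edge counts rule out isomorphism.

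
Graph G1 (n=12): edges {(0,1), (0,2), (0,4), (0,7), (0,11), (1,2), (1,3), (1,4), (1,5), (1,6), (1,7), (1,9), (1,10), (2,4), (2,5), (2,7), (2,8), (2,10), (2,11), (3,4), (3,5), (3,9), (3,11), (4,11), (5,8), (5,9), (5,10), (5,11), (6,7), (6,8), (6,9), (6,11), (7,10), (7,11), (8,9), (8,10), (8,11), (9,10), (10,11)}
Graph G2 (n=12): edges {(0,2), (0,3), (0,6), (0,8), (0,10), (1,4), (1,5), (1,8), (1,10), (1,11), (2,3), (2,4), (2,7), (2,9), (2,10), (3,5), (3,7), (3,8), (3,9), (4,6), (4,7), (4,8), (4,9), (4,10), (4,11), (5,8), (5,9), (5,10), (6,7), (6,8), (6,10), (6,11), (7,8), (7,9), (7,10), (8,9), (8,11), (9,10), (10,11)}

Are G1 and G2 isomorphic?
Yes, isomorphic

The graphs are isomorphic.
One valid mapping φ: V(G1) → V(G2): 0→11, 1→8, 2→4, 3→5, 4→1, 5→9, 6→0, 7→6, 8→2, 9→3, 10→7, 11→10

Verify φ preserves adjacency — for each edge of G1, its image is an edge of G2:
  (0,1) → (φ(0),φ(1)) = (8,11) ∈ E(G2) ✓
  (0,2) → (φ(0),φ(2)) = (4,11) ∈ E(G2) ✓
  (0,4) → (φ(0),φ(4)) = (1,11) ∈ E(G2) ✓
  (0,7) → (φ(0),φ(7)) = (6,11) ∈ E(G2) ✓
  (0,11) → (φ(0),φ(11)) = (10,11) ∈ E(G2) ✓
  (1,2) → (φ(1),φ(2)) = (4,8) ∈ E(G2) ✓
  (1,3) → (φ(1),φ(3)) = (5,8) ∈ E(G2) ✓
  (1,4) → (φ(1),φ(4)) = (1,8) ∈ E(G2) ✓
  (1,5) → (φ(1),φ(5)) = (8,9) ∈ E(G2) ✓
  (1,6) → (φ(1),φ(6)) = (0,8) ∈ E(G2) ✓
  (1,7) → (φ(1),φ(7)) = (6,8) ∈ E(G2) ✓
  (1,9) → (φ(1),φ(9)) = (3,8) ∈ E(G2) ✓
  (1,10) → (φ(1),φ(10)) = (7,8) ∈ E(G2) ✓
  (2,4) → (φ(2),φ(4)) = (1,4) ∈ E(G2) ✓
  (2,5) → (φ(2),φ(5)) = (4,9) ∈ E(G2) ✓
  (2,7) → (φ(2),φ(7)) = (4,6) ∈ E(G2) ✓
  (2,8) → (φ(2),φ(8)) = (2,4) ∈ E(G2) ✓
  (2,10) → (φ(2),φ(10)) = (4,7) ∈ E(G2) ✓
  (2,11) → (φ(2),φ(11)) = (4,10) ∈ E(G2) ✓
  (3,4) → (φ(3),φ(4)) = (1,5) ∈ E(G2) ✓
  (3,5) → (φ(3),φ(5)) = (5,9) ∈ E(G2) ✓
  (3,9) → (φ(3),φ(9)) = (3,5) ∈ E(G2) ✓
  (3,11) → (φ(3),φ(11)) = (5,10) ∈ E(G2) ✓
  (4,11) → (φ(4),φ(11)) = (1,10) ∈ E(G2) ✓
  (5,8) → (φ(5),φ(8)) = (2,9) ∈ E(G2) ✓
  (5,9) → (φ(5),φ(9)) = (3,9) ∈ E(G2) ✓
  (5,10) → (φ(5),φ(10)) = (7,9) ∈ E(G2) ✓
  (5,11) → (φ(5),φ(11)) = (9,10) ∈ E(G2) ✓
  (6,7) → (φ(6),φ(7)) = (0,6) ∈ E(G2) ✓
  (6,8) → (φ(6),φ(8)) = (0,2) ∈ E(G2) ✓
  (6,9) → (φ(6),φ(9)) = (0,3) ∈ E(G2) ✓
  (6,11) → (φ(6),φ(11)) = (0,10) ∈ E(G2) ✓
  (7,10) → (φ(7),φ(10)) = (6,7) ∈ E(G2) ✓
  (7,11) → (φ(7),φ(11)) = (6,10) ∈ E(G2) ✓
  (8,9) → (φ(8),φ(9)) = (2,3) ∈ E(G2) ✓
  (8,10) → (φ(8),φ(10)) = (2,7) ∈ E(G2) ✓
  (8,11) → (φ(8),φ(11)) = (2,10) ∈ E(G2) ✓
  (9,10) → (φ(9),φ(10)) = (3,7) ∈ E(G2) ✓
  (10,11) → (φ(10),φ(11)) = (7,10) ∈ E(G2) ✓
All 39 edges of G1 map to edges of G2, and |E(G1)| = |E(G2)| = 39, so φ is a bijection on edges as well as vertices. Hence G1 ≅ G2.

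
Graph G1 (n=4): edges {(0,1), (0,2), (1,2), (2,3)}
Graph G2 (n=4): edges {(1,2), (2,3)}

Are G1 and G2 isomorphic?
No, not isomorphic

The graphs are NOT isomorphic.

Counting edges: G1 has 4 edge(s); G2 has 2 edge(s).
Edge count is an isomorphism invariant (a bijection on vertices induces a bijection on edges), so differing edge counts rule out isomorphism.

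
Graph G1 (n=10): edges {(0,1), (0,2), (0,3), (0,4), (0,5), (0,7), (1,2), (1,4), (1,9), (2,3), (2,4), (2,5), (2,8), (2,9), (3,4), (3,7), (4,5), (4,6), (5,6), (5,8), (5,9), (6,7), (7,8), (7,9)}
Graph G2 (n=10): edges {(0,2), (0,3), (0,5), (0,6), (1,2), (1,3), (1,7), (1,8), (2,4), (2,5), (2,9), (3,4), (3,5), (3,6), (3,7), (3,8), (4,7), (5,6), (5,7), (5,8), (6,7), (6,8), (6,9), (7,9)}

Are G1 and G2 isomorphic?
Yes, isomorphic

The graphs are isomorphic.
One valid mapping φ: V(G1) → V(G2): 0→5, 1→8, 2→3, 3→0, 4→6, 5→7, 6→9, 7→2, 8→4, 9→1

Verify φ preserves adjacency — for each edge of G1, its image is an edge of G2:
  (0,1) → (φ(0),φ(1)) = (5,8) ∈ E(G2) ✓
  (0,2) → (φ(0),φ(2)) = (3,5) ∈ E(G2) ✓
  (0,3) → (φ(0),φ(3)) = (0,5) ∈ E(G2) ✓
  (0,4) → (φ(0),φ(4)) = (5,6) ∈ E(G2) ✓
  (0,5) → (φ(0),φ(5)) = (5,7) ∈ E(G2) ✓
  (0,7) → (φ(0),φ(7)) = (2,5) ∈ E(G2) ✓
  (1,2) → (φ(1),φ(2)) = (3,8) ∈ E(G2) ✓
  (1,4) → (φ(1),φ(4)) = (6,8) ∈ E(G2) ✓
  (1,9) → (φ(1),φ(9)) = (1,8) ∈ E(G2) ✓
  (2,3) → (φ(2),φ(3)) = (0,3) ∈ E(G2) ✓
  (2,4) → (φ(2),φ(4)) = (3,6) ∈ E(G2) ✓
  (2,5) → (φ(2),φ(5)) = (3,7) ∈ E(G2) ✓
  (2,8) → (φ(2),φ(8)) = (3,4) ∈ E(G2) ✓
  (2,9) → (φ(2),φ(9)) = (1,3) ∈ E(G2) ✓
  (3,4) → (φ(3),φ(4)) = (0,6) ∈ E(G2) ✓
  (3,7) → (φ(3),φ(7)) = (0,2) ∈ E(G2) ✓
  (4,5) → (φ(4),φ(5)) = (6,7) ∈ E(G2) ✓
  (4,6) → (φ(4),φ(6)) = (6,9) ∈ E(G2) ✓
  (5,6) → (φ(5),φ(6)) = (7,9) ∈ E(G2) ✓
  (5,8) → (φ(5),φ(8)) = (4,7) ∈ E(G2) ✓
  (5,9) → (φ(5),φ(9)) = (1,7) ∈ E(G2) ✓
  (6,7) → (φ(6),φ(7)) = (2,9) ∈ E(G2) ✓
  (7,8) → (φ(7),φ(8)) = (2,4) ∈ E(G2) ✓
  (7,9) → (φ(7),φ(9)) = (1,2) ∈ E(G2) ✓
All 24 edges of G1 map to edges of G2, and |E(G1)| = |E(G2)| = 24, so φ is a bijection on edges as well as vertices. Hence G1 ≅ G2.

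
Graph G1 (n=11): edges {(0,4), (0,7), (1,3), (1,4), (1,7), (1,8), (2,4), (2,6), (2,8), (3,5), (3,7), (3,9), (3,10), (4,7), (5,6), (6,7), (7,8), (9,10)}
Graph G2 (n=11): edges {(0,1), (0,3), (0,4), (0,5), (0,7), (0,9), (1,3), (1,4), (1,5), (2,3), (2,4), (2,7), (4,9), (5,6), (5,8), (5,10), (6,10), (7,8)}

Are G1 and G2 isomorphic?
Yes, isomorphic

The graphs are isomorphic.
One valid mapping φ: V(G1) → V(G2): 0→9, 1→1, 2→2, 3→5, 4→4, 5→8, 6→7, 7→0, 8→3, 9→10, 10→6

Verify φ preserves adjacency — for each edge of G1, its image is an edge of G2:
  (0,4) → (φ(0),φ(4)) = (4,9) ∈ E(G2) ✓
  (0,7) → (φ(0),φ(7)) = (0,9) ∈ E(G2) ✓
  (1,3) → (φ(1),φ(3)) = (1,5) ∈ E(G2) ✓
  (1,4) → (φ(1),φ(4)) = (1,4) ∈ E(G2) ✓
  (1,7) → (φ(1),φ(7)) = (0,1) ∈ E(G2) ✓
  (1,8) → (φ(1),φ(8)) = (1,3) ∈ E(G2) ✓
  (2,4) → (φ(2),φ(4)) = (2,4) ∈ E(G2) ✓
  (2,6) → (φ(2),φ(6)) = (2,7) ∈ E(G2) ✓
  (2,8) → (φ(2),φ(8)) = (2,3) ∈ E(G2) ✓
  (3,5) → (φ(3),φ(5)) = (5,8) ∈ E(G2) ✓
  (3,7) → (φ(3),φ(7)) = (0,5) ∈ E(G2) ✓
  (3,9) → (φ(3),φ(9)) = (5,10) ∈ E(G2) ✓
  (3,10) → (φ(3),φ(10)) = (5,6) ∈ E(G2) ✓
  (4,7) → (φ(4),φ(7)) = (0,4) ∈ E(G2) ✓
  (5,6) → (φ(5),φ(6)) = (7,8) ∈ E(G2) ✓
  (6,7) → (φ(6),φ(7)) = (0,7) ∈ E(G2) ✓
  (7,8) → (φ(7),φ(8)) = (0,3) ∈ E(G2) ✓
  (9,10) → (φ(9),φ(10)) = (6,10) ∈ E(G2) ✓
All 18 edges of G1 map to edges of G2, and |E(G1)| = |E(G2)| = 18, so φ is a bijection on edges as well as vertices. Hence G1 ≅ G2.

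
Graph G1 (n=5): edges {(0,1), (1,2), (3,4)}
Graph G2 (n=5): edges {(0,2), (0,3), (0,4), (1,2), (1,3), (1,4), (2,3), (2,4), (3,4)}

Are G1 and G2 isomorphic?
No, not isomorphic

The graphs are NOT isomorphic.

Connected components of G1: 2 component(s) with vertex sets [[3, 4], [0, 1, 2]], sizes [2, 3].
Connected components of G2: 1 component(s) with vertex sets [[0, 1, 2, 3, 4]], sizes [5].
The number of connected components (and the multiset of component sizes) is an isomorphism invariant — an isomorphism maps each component of G1 bijectively onto a component of G2. Since G1 has 2 component(s) and G2 has 1, they cannot be isomorphic.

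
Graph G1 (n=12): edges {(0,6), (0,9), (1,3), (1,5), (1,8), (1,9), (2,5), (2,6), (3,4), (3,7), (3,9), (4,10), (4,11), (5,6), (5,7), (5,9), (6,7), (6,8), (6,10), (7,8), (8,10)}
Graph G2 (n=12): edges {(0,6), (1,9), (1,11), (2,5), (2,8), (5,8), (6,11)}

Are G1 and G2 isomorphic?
No, not isomorphic

The graphs are NOT isomorphic.

Connected components of G1: 1 component(s) with vertex sets [[0, 1, 2, 3, 4, 5, 6, 7, 8, 9, 10, 11]], sizes [12].
Connected components of G2: 6 component(s) with vertex sets [[3], [4], [7], [10], [2, 5, 8], [0, 1, 6, 9, 11]], sizes [1, 1, 1, 1, 3, 5].
The number of connected components (and the multiset of component sizes) is an isomorphism invariant — an isomorphism maps each component of G1 bijectively onto a component of G2. Since G1 has 1 component(s) and G2 has 6, they cannot be isomorphic.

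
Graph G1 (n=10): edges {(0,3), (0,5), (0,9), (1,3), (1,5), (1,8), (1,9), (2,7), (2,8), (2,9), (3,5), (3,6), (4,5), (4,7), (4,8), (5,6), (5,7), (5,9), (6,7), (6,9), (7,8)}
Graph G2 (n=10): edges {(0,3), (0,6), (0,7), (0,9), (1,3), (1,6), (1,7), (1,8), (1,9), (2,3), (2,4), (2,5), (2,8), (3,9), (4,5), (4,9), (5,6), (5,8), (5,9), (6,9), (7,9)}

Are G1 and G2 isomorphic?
Yes, isomorphic

The graphs are isomorphic.
One valid mapping φ: V(G1) → V(G2): 0→7, 1→3, 2→8, 3→0, 4→4, 5→9, 6→6, 7→5, 8→2, 9→1

Verify φ preserves adjacency — for each edge of G1, its image is an edge of G2:
  (0,3) → (φ(0),φ(3)) = (0,7) ∈ E(G2) ✓
  (0,5) → (φ(0),φ(5)) = (7,9) ∈ E(G2) ✓
  (0,9) → (φ(0),φ(9)) = (1,7) ∈ E(G2) ✓
  (1,3) → (φ(1),φ(3)) = (0,3) ∈ E(G2) ✓
  (1,5) → (φ(1),φ(5)) = (3,9) ∈ E(G2) ✓
  (1,8) → (φ(1),φ(8)) = (2,3) ∈ E(G2) ✓
  (1,9) → (φ(1),φ(9)) = (1,3) ∈ E(G2) ✓
  (2,7) → (φ(2),φ(7)) = (5,8) ∈ E(G2) ✓
  (2,8) → (φ(2),φ(8)) = (2,8) ∈ E(G2) ✓
  (2,9) → (φ(2),φ(9)) = (1,8) ∈ E(G2) ✓
  (3,5) → (φ(3),φ(5)) = (0,9) ∈ E(G2) ✓
  (3,6) → (φ(3),φ(6)) = (0,6) ∈ E(G2) ✓
  (4,5) → (φ(4),φ(5)) = (4,9) ∈ E(G2) ✓
  (4,7) → (φ(4),φ(7)) = (4,5) ∈ E(G2) ✓
  (4,8) → (φ(4),φ(8)) = (2,4) ∈ E(G2) ✓
  (5,6) → (φ(5),φ(6)) = (6,9) ∈ E(G2) ✓
  (5,7) → (φ(5),φ(7)) = (5,9) ∈ E(G2) ✓
  (5,9) → (φ(5),φ(9)) = (1,9) ∈ E(G2) ✓
  (6,7) → (φ(6),φ(7)) = (5,6) ∈ E(G2) ✓
  (6,9) → (φ(6),φ(9)) = (1,6) ∈ E(G2) ✓
  (7,8) → (φ(7),φ(8)) = (2,5) ∈ E(G2) ✓
All 21 edges of G1 map to edges of G2, and |E(G1)| = |E(G2)| = 21, so φ is a bijection on edges as well as vertices. Hence G1 ≅ G2.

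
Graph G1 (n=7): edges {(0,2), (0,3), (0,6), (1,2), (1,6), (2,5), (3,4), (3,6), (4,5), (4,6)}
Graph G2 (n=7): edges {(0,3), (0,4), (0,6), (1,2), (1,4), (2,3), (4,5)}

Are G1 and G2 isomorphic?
No, not isomorphic

The graphs are NOT isomorphic.

Degrees in G1: deg(0)=3, deg(1)=2, deg(2)=3, deg(3)=3, deg(4)=3, deg(5)=2, deg(6)=4.
Sorted degree sequence of G1: [4, 3, 3, 3, 3, 2, 2].
Degrees in G2: deg(0)=3, deg(1)=2, deg(2)=2, deg(3)=2, deg(4)=3, deg(5)=1, deg(6)=1.
Sorted degree sequence of G2: [3, 3, 2, 2, 2, 1, 1].
The (sorted) degree sequence is an isomorphism invariant, so since G1 and G2 have different degree sequences they cannot be isomorphic.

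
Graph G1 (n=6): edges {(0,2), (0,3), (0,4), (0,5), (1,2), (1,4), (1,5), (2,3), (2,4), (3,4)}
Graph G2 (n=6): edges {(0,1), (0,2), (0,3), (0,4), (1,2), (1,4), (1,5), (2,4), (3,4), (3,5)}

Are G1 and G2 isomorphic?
Yes, isomorphic

The graphs are isomorphic.
One valid mapping φ: V(G1) → V(G2): 0→1, 1→3, 2→4, 3→2, 4→0, 5→5

Verify φ preserves adjacency — for each edge of G1, its image is an edge of G2:
  (0,2) → (φ(0),φ(2)) = (1,4) ∈ E(G2) ✓
  (0,3) → (φ(0),φ(3)) = (1,2) ∈ E(G2) ✓
  (0,4) → (φ(0),φ(4)) = (0,1) ∈ E(G2) ✓
  (0,5) → (φ(0),φ(5)) = (1,5) ∈ E(G2) ✓
  (1,2) → (φ(1),φ(2)) = (3,4) ∈ E(G2) ✓
  (1,4) → (φ(1),φ(4)) = (0,3) ∈ E(G2) ✓
  (1,5) → (φ(1),φ(5)) = (3,5) ∈ E(G2) ✓
  (2,3) → (φ(2),φ(3)) = (2,4) ∈ E(G2) ✓
  (2,4) → (φ(2),φ(4)) = (0,4) ∈ E(G2) ✓
  (3,4) → (φ(3),φ(4)) = (0,2) ∈ E(G2) ✓
All 10 edges of G1 map to edges of G2, and |E(G1)| = |E(G2)| = 10, so φ is a bijection on edges as well as vertices. Hence G1 ≅ G2.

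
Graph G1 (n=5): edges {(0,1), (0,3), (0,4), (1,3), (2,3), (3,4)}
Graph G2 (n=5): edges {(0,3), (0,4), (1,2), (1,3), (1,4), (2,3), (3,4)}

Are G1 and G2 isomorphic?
No, not isomorphic

The graphs are NOT isomorphic.

Degrees in G1: deg(0)=3, deg(1)=2, deg(2)=1, deg(3)=4, deg(4)=2.
Sorted degree sequence of G1: [4, 3, 2, 2, 1].
Degrees in G2: deg(0)=2, deg(1)=3, deg(2)=2, deg(3)=4, deg(4)=3.
Sorted degree sequence of G2: [4, 3, 3, 2, 2].
The (sorted) degree sequence is an isomorphism invariant, so since G1 and G2 have different degree sequences they cannot be isomorphic.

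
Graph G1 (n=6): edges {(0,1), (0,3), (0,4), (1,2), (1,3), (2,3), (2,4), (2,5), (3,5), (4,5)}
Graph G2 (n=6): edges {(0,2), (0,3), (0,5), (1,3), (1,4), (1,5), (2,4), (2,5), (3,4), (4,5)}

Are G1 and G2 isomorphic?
Yes, isomorphic

The graphs are isomorphic.
One valid mapping φ: V(G1) → V(G2): 0→0, 1→2, 2→4, 3→5, 4→3, 5→1

Verify φ preserves adjacency — for each edge of G1, its image is an edge of G2:
  (0,1) → (φ(0),φ(1)) = (0,2) ∈ E(G2) ✓
  (0,3) → (φ(0),φ(3)) = (0,5) ∈ E(G2) ✓
  (0,4) → (φ(0),φ(4)) = (0,3) ∈ E(G2) ✓
  (1,2) → (φ(1),φ(2)) = (2,4) ∈ E(G2) ✓
  (1,3) → (φ(1),φ(3)) = (2,5) ∈ E(G2) ✓
  (2,3) → (φ(2),φ(3)) = (4,5) ∈ E(G2) ✓
  (2,4) → (φ(2),φ(4)) = (3,4) ∈ E(G2) ✓
  (2,5) → (φ(2),φ(5)) = (1,4) ∈ E(G2) ✓
  (3,5) → (φ(3),φ(5)) = (1,5) ∈ E(G2) ✓
  (4,5) → (φ(4),φ(5)) = (1,3) ∈ E(G2) ✓
All 10 edges of G1 map to edges of G2, and |E(G1)| = |E(G2)| = 10, so φ is a bijection on edges as well as vertices. Hence G1 ≅ G2.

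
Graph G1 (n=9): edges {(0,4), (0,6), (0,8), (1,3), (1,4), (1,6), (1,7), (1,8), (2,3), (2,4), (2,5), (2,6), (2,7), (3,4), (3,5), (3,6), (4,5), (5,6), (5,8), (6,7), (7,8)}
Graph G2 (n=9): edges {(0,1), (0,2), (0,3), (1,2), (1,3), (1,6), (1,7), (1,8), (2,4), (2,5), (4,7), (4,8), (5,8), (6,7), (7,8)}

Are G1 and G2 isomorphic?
No, not isomorphic

The graphs are NOT isomorphic.

Degrees in G1: deg(0)=3, deg(1)=5, deg(2)=5, deg(3)=5, deg(4)=5, deg(5)=5, deg(6)=6, deg(7)=4, deg(8)=4.
Sorted degree sequence of G1: [6, 5, 5, 5, 5, 5, 4, 4, 3].
Degrees in G2: deg(0)=3, deg(1)=6, deg(2)=4, deg(3)=2, deg(4)=3, deg(5)=2, deg(6)=2, deg(7)=4, deg(8)=4.
Sorted degree sequence of G2: [6, 4, 4, 4, 3, 3, 2, 2, 2].
The (sorted) degree sequence is an isomorphism invariant, so since G1 and G2 have different degree sequences they cannot be isomorphic.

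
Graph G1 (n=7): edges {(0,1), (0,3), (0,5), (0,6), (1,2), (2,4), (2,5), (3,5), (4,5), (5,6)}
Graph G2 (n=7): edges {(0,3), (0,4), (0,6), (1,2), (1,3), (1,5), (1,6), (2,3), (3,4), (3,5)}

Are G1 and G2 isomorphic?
Yes, isomorphic

The graphs are isomorphic.
One valid mapping φ: V(G1) → V(G2): 0→1, 1→6, 2→0, 3→5, 4→4, 5→3, 6→2

Verify φ preserves adjacency — for each edge of G1, its image is an edge of G2:
  (0,1) → (φ(0),φ(1)) = (1,6) ∈ E(G2) ✓
  (0,3) → (φ(0),φ(3)) = (1,5) ∈ E(G2) ✓
  (0,5) → (φ(0),φ(5)) = (1,3) ∈ E(G2) ✓
  (0,6) → (φ(0),φ(6)) = (1,2) ∈ E(G2) ✓
  (1,2) → (φ(1),φ(2)) = (0,6) ∈ E(G2) ✓
  (2,4) → (φ(2),φ(4)) = (0,4) ∈ E(G2) ✓
  (2,5) → (φ(2),φ(5)) = (0,3) ∈ E(G2) ✓
  (3,5) → (φ(3),φ(5)) = (3,5) ∈ E(G2) ✓
  (4,5) → (φ(4),φ(5)) = (3,4) ∈ E(G2) ✓
  (5,6) → (φ(5),φ(6)) = (2,3) ∈ E(G2) ✓
All 10 edges of G1 map to edges of G2, and |E(G1)| = |E(G2)| = 10, so φ is a bijection on edges as well as vertices. Hence G1 ≅ G2.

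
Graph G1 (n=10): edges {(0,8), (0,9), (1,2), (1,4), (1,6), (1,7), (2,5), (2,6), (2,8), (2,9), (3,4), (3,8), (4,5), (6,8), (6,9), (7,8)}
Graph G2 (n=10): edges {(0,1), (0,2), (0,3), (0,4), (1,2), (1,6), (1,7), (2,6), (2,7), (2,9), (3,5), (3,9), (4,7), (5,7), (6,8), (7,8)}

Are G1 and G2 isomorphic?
Yes, isomorphic

The graphs are isomorphic.
One valid mapping φ: V(G1) → V(G2): 0→8, 1→0, 2→2, 3→5, 4→3, 5→9, 6→1, 7→4, 8→7, 9→6

Verify φ preserves adjacency — for each edge of G1, its image is an edge of G2:
  (0,8) → (φ(0),φ(8)) = (7,8) ∈ E(G2) ✓
  (0,9) → (φ(0),φ(9)) = (6,8) ∈ E(G2) ✓
  (1,2) → (φ(1),φ(2)) = (0,2) ∈ E(G2) ✓
  (1,4) → (φ(1),φ(4)) = (0,3) ∈ E(G2) ✓
  (1,6) → (φ(1),φ(6)) = (0,1) ∈ E(G2) ✓
  (1,7) → (φ(1),φ(7)) = (0,4) ∈ E(G2) ✓
  (2,5) → (φ(2),φ(5)) = (2,9) ∈ E(G2) ✓
  (2,6) → (φ(2),φ(6)) = (1,2) ∈ E(G2) ✓
  (2,8) → (φ(2),φ(8)) = (2,7) ∈ E(G2) ✓
  (2,9) → (φ(2),φ(9)) = (2,6) ∈ E(G2) ✓
  (3,4) → (φ(3),φ(4)) = (3,5) ∈ E(G2) ✓
  (3,8) → (φ(3),φ(8)) = (5,7) ∈ E(G2) ✓
  (4,5) → (φ(4),φ(5)) = (3,9) ∈ E(G2) ✓
  (6,8) → (φ(6),φ(8)) = (1,7) ∈ E(G2) ✓
  (6,9) → (φ(6),φ(9)) = (1,6) ∈ E(G2) ✓
  (7,8) → (φ(7),φ(8)) = (4,7) ∈ E(G2) ✓
All 16 edges of G1 map to edges of G2, and |E(G1)| = |E(G2)| = 16, so φ is a bijection on edges as well as vertices. Hence G1 ≅ G2.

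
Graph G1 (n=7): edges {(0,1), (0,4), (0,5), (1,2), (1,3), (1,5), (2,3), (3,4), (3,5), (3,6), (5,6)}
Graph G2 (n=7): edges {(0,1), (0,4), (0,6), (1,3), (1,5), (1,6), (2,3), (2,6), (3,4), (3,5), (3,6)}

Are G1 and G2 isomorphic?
Yes, isomorphic

The graphs are isomorphic.
One valid mapping φ: V(G1) → V(G2): 0→0, 1→1, 2→5, 3→3, 4→4, 5→6, 6→2

Verify φ preserves adjacency — for each edge of G1, its image is an edge of G2:
  (0,1) → (φ(0),φ(1)) = (0,1) ∈ E(G2) ✓
  (0,4) → (φ(0),φ(4)) = (0,4) ∈ E(G2) ✓
  (0,5) → (φ(0),φ(5)) = (0,6) ∈ E(G2) ✓
  (1,2) → (φ(1),φ(2)) = (1,5) ∈ E(G2) ✓
  (1,3) → (φ(1),φ(3)) = (1,3) ∈ E(G2) ✓
  (1,5) → (φ(1),φ(5)) = (1,6) ∈ E(G2) ✓
  (2,3) → (φ(2),φ(3)) = (3,5) ∈ E(G2) ✓
  (3,4) → (φ(3),φ(4)) = (3,4) ∈ E(G2) ✓
  (3,5) → (φ(3),φ(5)) = (3,6) ∈ E(G2) ✓
  (3,6) → (φ(3),φ(6)) = (2,3) ∈ E(G2) ✓
  (5,6) → (φ(5),φ(6)) = (2,6) ∈ E(G2) ✓
All 11 edges of G1 map to edges of G2, and |E(G1)| = |E(G2)| = 11, so φ is a bijection on edges as well as vertices. Hence G1 ≅ G2.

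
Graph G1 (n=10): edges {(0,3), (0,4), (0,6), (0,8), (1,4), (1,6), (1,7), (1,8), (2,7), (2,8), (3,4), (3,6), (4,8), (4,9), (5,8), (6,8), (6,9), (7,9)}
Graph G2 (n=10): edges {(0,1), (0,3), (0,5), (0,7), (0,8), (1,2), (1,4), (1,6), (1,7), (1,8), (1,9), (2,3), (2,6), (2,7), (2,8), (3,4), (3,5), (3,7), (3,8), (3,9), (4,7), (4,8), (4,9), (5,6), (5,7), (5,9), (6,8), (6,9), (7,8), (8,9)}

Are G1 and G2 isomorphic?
No, not isomorphic

The graphs are NOT isomorphic.

Degrees in G1: deg(0)=4, deg(1)=4, deg(2)=2, deg(3)=3, deg(4)=5, deg(5)=1, deg(6)=5, deg(7)=3, deg(8)=6, deg(9)=3.
Sorted degree sequence of G1: [6, 5, 5, 4, 4, 3, 3, 3, 2, 1].
Degrees in G2: deg(0)=5, deg(1)=7, deg(2)=5, deg(3)=7, deg(4)=5, deg(5)=5, deg(6)=5, deg(7)=7, deg(8)=8, deg(9)=6.
Sorted degree sequence of G2: [8, 7, 7, 7, 6, 5, 5, 5, 5, 5].
The (sorted) degree sequence is an isomorphism invariant, so since G1 and G2 have different degree sequences they cannot be isomorphic.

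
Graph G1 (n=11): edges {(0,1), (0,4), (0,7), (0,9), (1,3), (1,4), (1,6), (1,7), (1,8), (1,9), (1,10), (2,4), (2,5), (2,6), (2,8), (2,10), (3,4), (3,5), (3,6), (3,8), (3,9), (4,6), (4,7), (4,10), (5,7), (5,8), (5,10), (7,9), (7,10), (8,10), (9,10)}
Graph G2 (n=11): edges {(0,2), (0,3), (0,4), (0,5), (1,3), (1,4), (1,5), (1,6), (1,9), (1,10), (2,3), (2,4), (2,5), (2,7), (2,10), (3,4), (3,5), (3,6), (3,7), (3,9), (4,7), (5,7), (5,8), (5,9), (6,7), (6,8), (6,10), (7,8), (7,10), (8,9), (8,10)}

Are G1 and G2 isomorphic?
Yes, isomorphic

The graphs are isomorphic.
One valid mapping φ: V(G1) → V(G2): 0→0, 1→3, 2→8, 3→1, 4→5, 5→10, 6→9, 7→2, 8→6, 9→4, 10→7

Verify φ preserves adjacency — for each edge of G1, its image is an edge of G2:
  (0,1) → (φ(0),φ(1)) = (0,3) ∈ E(G2) ✓
  (0,4) → (φ(0),φ(4)) = (0,5) ∈ E(G2) ✓
  (0,7) → (φ(0),φ(7)) = (0,2) ∈ E(G2) ✓
  (0,9) → (φ(0),φ(9)) = (0,4) ∈ E(G2) ✓
  (1,3) → (φ(1),φ(3)) = (1,3) ∈ E(G2) ✓
  (1,4) → (φ(1),φ(4)) = (3,5) ∈ E(G2) ✓
  (1,6) → (φ(1),φ(6)) = (3,9) ∈ E(G2) ✓
  (1,7) → (φ(1),φ(7)) = (2,3) ∈ E(G2) ✓
  (1,8) → (φ(1),φ(8)) = (3,6) ∈ E(G2) ✓
  (1,9) → (φ(1),φ(9)) = (3,4) ∈ E(G2) ✓
  (1,10) → (φ(1),φ(10)) = (3,7) ∈ E(G2) ✓
  (2,4) → (φ(2),φ(4)) = (5,8) ∈ E(G2) ✓
  (2,5) → (φ(2),φ(5)) = (8,10) ∈ E(G2) ✓
  (2,6) → (φ(2),φ(6)) = (8,9) ∈ E(G2) ✓
  (2,8) → (φ(2),φ(8)) = (6,8) ∈ E(G2) ✓
  (2,10) → (φ(2),φ(10)) = (7,8) ∈ E(G2) ✓
  (3,4) → (φ(3),φ(4)) = (1,5) ∈ E(G2) ✓
  (3,5) → (φ(3),φ(5)) = (1,10) ∈ E(G2) ✓
  (3,6) → (φ(3),φ(6)) = (1,9) ∈ E(G2) ✓
  (3,8) → (φ(3),φ(8)) = (1,6) ∈ E(G2) ✓
  (3,9) → (φ(3),φ(9)) = (1,4) ∈ E(G2) ✓
  (4,6) → (φ(4),φ(6)) = (5,9) ∈ E(G2) ✓
  (4,7) → (φ(4),φ(7)) = (2,5) ∈ E(G2) ✓
  (4,10) → (φ(4),φ(10)) = (5,7) ∈ E(G2) ✓
  (5,7) → (φ(5),φ(7)) = (2,10) ∈ E(G2) ✓
  (5,8) → (φ(5),φ(8)) = (6,10) ∈ E(G2) ✓
  (5,10) → (φ(5),φ(10)) = (7,10) ∈ E(G2) ✓
  (7,9) → (φ(7),φ(9)) = (2,4) ∈ E(G2) ✓
  (7,10) → (φ(7),φ(10)) = (2,7) ∈ E(G2) ✓
  (8,10) → (φ(8),φ(10)) = (6,7) ∈ E(G2) ✓
  (9,10) → (φ(9),φ(10)) = (4,7) ∈ E(G2) ✓
All 31 edges of G1 map to edges of G2, and |E(G1)| = |E(G2)| = 31, so φ is a bijection on edges as well as vertices. Hence G1 ≅ G2.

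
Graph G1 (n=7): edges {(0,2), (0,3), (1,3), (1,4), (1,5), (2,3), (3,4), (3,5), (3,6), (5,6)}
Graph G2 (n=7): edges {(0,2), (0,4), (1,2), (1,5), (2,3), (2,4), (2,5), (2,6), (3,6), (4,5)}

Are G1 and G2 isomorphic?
Yes, isomorphic

The graphs are isomorphic.
One valid mapping φ: V(G1) → V(G2): 0→6, 1→4, 2→3, 3→2, 4→0, 5→5, 6→1

Verify φ preserves adjacency — for each edge of G1, its image is an edge of G2:
  (0,2) → (φ(0),φ(2)) = (3,6) ∈ E(G2) ✓
  (0,3) → (φ(0),φ(3)) = (2,6) ∈ E(G2) ✓
  (1,3) → (φ(1),φ(3)) = (2,4) ∈ E(G2) ✓
  (1,4) → (φ(1),φ(4)) = (0,4) ∈ E(G2) ✓
  (1,5) → (φ(1),φ(5)) = (4,5) ∈ E(G2) ✓
  (2,3) → (φ(2),φ(3)) = (2,3) ∈ E(G2) ✓
  (3,4) → (φ(3),φ(4)) = (0,2) ∈ E(G2) ✓
  (3,5) → (φ(3),φ(5)) = (2,5) ∈ E(G2) ✓
  (3,6) → (φ(3),φ(6)) = (1,2) ∈ E(G2) ✓
  (5,6) → (φ(5),φ(6)) = (1,5) ∈ E(G2) ✓
All 10 edges of G1 map to edges of G2, and |E(G1)| = |E(G2)| = 10, so φ is a bijection on edges as well as vertices. Hence G1 ≅ G2.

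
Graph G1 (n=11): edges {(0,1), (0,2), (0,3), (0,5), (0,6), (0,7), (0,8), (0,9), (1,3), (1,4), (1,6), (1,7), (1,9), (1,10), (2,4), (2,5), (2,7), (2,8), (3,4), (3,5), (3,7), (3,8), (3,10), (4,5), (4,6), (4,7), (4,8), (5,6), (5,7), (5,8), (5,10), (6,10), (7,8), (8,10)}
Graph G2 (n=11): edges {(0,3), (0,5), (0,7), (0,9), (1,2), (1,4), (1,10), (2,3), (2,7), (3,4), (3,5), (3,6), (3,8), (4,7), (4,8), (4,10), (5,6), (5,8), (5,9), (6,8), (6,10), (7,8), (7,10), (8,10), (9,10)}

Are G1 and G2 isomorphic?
No, not isomorphic

The graphs are NOT isomorphic.

Counting triangles (3-cliques): G1 has 41, G2 has 13.
Triangle count is an isomorphism invariant, so differing triangle counts rule out isomorphism.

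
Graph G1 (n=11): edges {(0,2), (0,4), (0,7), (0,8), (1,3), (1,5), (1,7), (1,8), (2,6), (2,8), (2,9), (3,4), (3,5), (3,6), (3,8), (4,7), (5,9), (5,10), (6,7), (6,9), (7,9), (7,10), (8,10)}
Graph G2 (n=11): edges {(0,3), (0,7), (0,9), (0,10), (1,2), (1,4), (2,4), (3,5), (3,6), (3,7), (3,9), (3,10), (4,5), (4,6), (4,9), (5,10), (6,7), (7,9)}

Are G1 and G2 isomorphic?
No, not isomorphic

The graphs are NOT isomorphic.

Connected components of G1: 1 component(s) with vertex sets [[0, 1, 2, 3, 4, 5, 6, 7, 8, 9, 10]], sizes [11].
Connected components of G2: 2 component(s) with vertex sets [[8], [0, 1, 2, 3, 4, 5, 6, 7, 9, 10]], sizes [1, 10].
The number of connected components (and the multiset of component sizes) is an isomorphism invariant — an isomorphism maps each component of G1 bijectively onto a component of G2. Since G1 has 1 component(s) and G2 has 2, they cannot be isomorphic.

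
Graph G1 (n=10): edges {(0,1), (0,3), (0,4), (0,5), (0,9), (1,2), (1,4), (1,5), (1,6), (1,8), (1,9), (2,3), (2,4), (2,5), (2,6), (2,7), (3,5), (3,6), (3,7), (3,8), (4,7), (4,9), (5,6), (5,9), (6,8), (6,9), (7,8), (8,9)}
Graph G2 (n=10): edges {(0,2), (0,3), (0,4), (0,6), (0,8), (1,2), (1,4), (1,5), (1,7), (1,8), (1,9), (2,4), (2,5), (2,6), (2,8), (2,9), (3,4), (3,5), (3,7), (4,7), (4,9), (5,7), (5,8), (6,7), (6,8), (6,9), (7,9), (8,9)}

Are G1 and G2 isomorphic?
Yes, isomorphic

The graphs are isomorphic.
One valid mapping φ: V(G1) → V(G2): 0→6, 1→2, 2→4, 3→7, 4→0, 5→9, 6→1, 7→3, 8→5, 9→8

Verify φ preserves adjacency — for each edge of G1, its image is an edge of G2:
  (0,1) → (φ(0),φ(1)) = (2,6) ∈ E(G2) ✓
  (0,3) → (φ(0),φ(3)) = (6,7) ∈ E(G2) ✓
  (0,4) → (φ(0),φ(4)) = (0,6) ∈ E(G2) ✓
  (0,5) → (φ(0),φ(5)) = (6,9) ∈ E(G2) ✓
  (0,9) → (φ(0),φ(9)) = (6,8) ∈ E(G2) ✓
  (1,2) → (φ(1),φ(2)) = (2,4) ∈ E(G2) ✓
  (1,4) → (φ(1),φ(4)) = (0,2) ∈ E(G2) ✓
  (1,5) → (φ(1),φ(5)) = (2,9) ∈ E(G2) ✓
  (1,6) → (φ(1),φ(6)) = (1,2) ∈ E(G2) ✓
  (1,8) → (φ(1),φ(8)) = (2,5) ∈ E(G2) ✓
  (1,9) → (φ(1),φ(9)) = (2,8) ∈ E(G2) ✓
  (2,3) → (φ(2),φ(3)) = (4,7) ∈ E(G2) ✓
  (2,4) → (φ(2),φ(4)) = (0,4) ∈ E(G2) ✓
  (2,5) → (φ(2),φ(5)) = (4,9) ∈ E(G2) ✓
  (2,6) → (φ(2),φ(6)) = (1,4) ∈ E(G2) ✓
  (2,7) → (φ(2),φ(7)) = (3,4) ∈ E(G2) ✓
  (3,5) → (φ(3),φ(5)) = (7,9) ∈ E(G2) ✓
  (3,6) → (φ(3),φ(6)) = (1,7) ∈ E(G2) ✓
  (3,7) → (φ(3),φ(7)) = (3,7) ∈ E(G2) ✓
  (3,8) → (φ(3),φ(8)) = (5,7) ∈ E(G2) ✓
  (4,7) → (φ(4),φ(7)) = (0,3) ∈ E(G2) ✓
  (4,9) → (φ(4),φ(9)) = (0,8) ∈ E(G2) ✓
  (5,6) → (φ(5),φ(6)) = (1,9) ∈ E(G2) ✓
  (5,9) → (φ(5),φ(9)) = (8,9) ∈ E(G2) ✓
  (6,8) → (φ(6),φ(8)) = (1,5) ∈ E(G2) ✓
  (6,9) → (φ(6),φ(9)) = (1,8) ∈ E(G2) ✓
  (7,8) → (φ(7),φ(8)) = (3,5) ∈ E(G2) ✓
  (8,9) → (φ(8),φ(9)) = (5,8) ∈ E(G2) ✓
All 28 edges of G1 map to edges of G2, and |E(G1)| = |E(G2)| = 28, so φ is a bijection on edges as well as vertices. Hence G1 ≅ G2.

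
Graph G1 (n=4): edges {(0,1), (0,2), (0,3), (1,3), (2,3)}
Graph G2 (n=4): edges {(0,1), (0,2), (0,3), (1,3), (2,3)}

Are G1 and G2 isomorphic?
Yes, isomorphic

The graphs are isomorphic.
One valid mapping φ: V(G1) → V(G2): 0→0, 1→1, 2→2, 3→3

Verify φ preserves adjacency — for each edge of G1, its image is an edge of G2:
  (0,1) → (φ(0),φ(1)) = (0,1) ∈ E(G2) ✓
  (0,2) → (φ(0),φ(2)) = (0,2) ∈ E(G2) ✓
  (0,3) → (φ(0),φ(3)) = (0,3) ∈ E(G2) ✓
  (1,3) → (φ(1),φ(3)) = (1,3) ∈ E(G2) ✓
  (2,3) → (φ(2),φ(3)) = (2,3) ∈ E(G2) ✓
All 5 edges of G1 map to edges of G2, and |E(G1)| = |E(G2)| = 5, so φ is a bijection on edges as well as vertices. Hence G1 ≅ G2.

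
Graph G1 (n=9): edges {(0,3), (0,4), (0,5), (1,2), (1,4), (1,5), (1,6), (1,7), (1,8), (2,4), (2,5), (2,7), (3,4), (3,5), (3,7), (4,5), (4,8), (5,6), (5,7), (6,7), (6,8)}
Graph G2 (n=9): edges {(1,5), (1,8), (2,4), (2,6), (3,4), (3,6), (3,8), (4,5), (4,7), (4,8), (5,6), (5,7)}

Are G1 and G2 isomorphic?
No, not isomorphic

The graphs are NOT isomorphic.

Connected components of G1: 1 component(s) with vertex sets [[0, 1, 2, 3, 4, 5, 6, 7, 8]], sizes [9].
Connected components of G2: 2 component(s) with vertex sets [[0], [1, 2, 3, 4, 5, 6, 7, 8]], sizes [1, 8].
The number of connected components (and the multiset of component sizes) is an isomorphism invariant — an isomorphism maps each component of G1 bijectively onto a component of G2. Since G1 has 1 component(s) and G2 has 2, they cannot be isomorphic.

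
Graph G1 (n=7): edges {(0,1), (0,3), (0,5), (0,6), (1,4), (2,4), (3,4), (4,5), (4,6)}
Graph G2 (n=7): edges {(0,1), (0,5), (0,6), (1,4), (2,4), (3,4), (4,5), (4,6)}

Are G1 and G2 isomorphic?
No, not isomorphic

The graphs are NOT isomorphic.

Counting edges: G1 has 9 edge(s); G2 has 8 edge(s).
Edge count is an isomorphism invariant (a bijection on vertices induces a bijection on edges), so differing edge counts rule out isomorphism.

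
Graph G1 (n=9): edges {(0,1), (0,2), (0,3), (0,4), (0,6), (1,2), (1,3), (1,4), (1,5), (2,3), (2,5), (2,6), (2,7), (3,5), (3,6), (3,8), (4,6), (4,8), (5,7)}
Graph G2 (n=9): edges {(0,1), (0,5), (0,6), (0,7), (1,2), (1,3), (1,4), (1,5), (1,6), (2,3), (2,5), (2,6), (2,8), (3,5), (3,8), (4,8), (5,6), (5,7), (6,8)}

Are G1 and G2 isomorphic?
Yes, isomorphic

The graphs are isomorphic.
One valid mapping φ: V(G1) → V(G2): 0→2, 1→6, 2→5, 3→1, 4→8, 5→0, 6→3, 7→7, 8→4

Verify φ preserves adjacency — for each edge of G1, its image is an edge of G2:
  (0,1) → (φ(0),φ(1)) = (2,6) ∈ E(G2) ✓
  (0,2) → (φ(0),φ(2)) = (2,5) ∈ E(G2) ✓
  (0,3) → (φ(0),φ(3)) = (1,2) ∈ E(G2) ✓
  (0,4) → (φ(0),φ(4)) = (2,8) ∈ E(G2) ✓
  (0,6) → (φ(0),φ(6)) = (2,3) ∈ E(G2) ✓
  (1,2) → (φ(1),φ(2)) = (5,6) ∈ E(G2) ✓
  (1,3) → (φ(1),φ(3)) = (1,6) ∈ E(G2) ✓
  (1,4) → (φ(1),φ(4)) = (6,8) ∈ E(G2) ✓
  (1,5) → (φ(1),φ(5)) = (0,6) ∈ E(G2) ✓
  (2,3) → (φ(2),φ(3)) = (1,5) ∈ E(G2) ✓
  (2,5) → (φ(2),φ(5)) = (0,5) ∈ E(G2) ✓
  (2,6) → (φ(2),φ(6)) = (3,5) ∈ E(G2) ✓
  (2,7) → (φ(2),φ(7)) = (5,7) ∈ E(G2) ✓
  (3,5) → (φ(3),φ(5)) = (0,1) ∈ E(G2) ✓
  (3,6) → (φ(3),φ(6)) = (1,3) ∈ E(G2) ✓
  (3,8) → (φ(3),φ(8)) = (1,4) ∈ E(G2) ✓
  (4,6) → (φ(4),φ(6)) = (3,8) ∈ E(G2) ✓
  (4,8) → (φ(4),φ(8)) = (4,8) ∈ E(G2) ✓
  (5,7) → (φ(5),φ(7)) = (0,7) ∈ E(G2) ✓
All 19 edges of G1 map to edges of G2, and |E(G1)| = |E(G2)| = 19, so φ is a bijection on edges as well as vertices. Hence G1 ≅ G2.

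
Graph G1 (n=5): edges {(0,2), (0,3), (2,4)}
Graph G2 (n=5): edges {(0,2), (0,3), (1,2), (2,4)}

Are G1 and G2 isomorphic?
No, not isomorphic

The graphs are NOT isomorphic.

Degrees in G1: deg(0)=2, deg(1)=0, deg(2)=2, deg(3)=1, deg(4)=1.
Sorted degree sequence of G1: [2, 2, 1, 1, 0].
Degrees in G2: deg(0)=2, deg(1)=1, deg(2)=3, deg(3)=1, deg(4)=1.
Sorted degree sequence of G2: [3, 2, 1, 1, 1].
The (sorted) degree sequence is an isomorphism invariant, so since G1 and G2 have different degree sequences they cannot be isomorphic.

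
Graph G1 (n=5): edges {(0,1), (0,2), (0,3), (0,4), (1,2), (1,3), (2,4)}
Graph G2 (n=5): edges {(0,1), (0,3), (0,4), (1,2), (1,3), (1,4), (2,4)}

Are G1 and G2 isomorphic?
Yes, isomorphic

The graphs are isomorphic.
One valid mapping φ: V(G1) → V(G2): 0→1, 1→0, 2→4, 3→3, 4→2

Verify φ preserves adjacency — for each edge of G1, its image is an edge of G2:
  (0,1) → (φ(0),φ(1)) = (0,1) ∈ E(G2) ✓
  (0,2) → (φ(0),φ(2)) = (1,4) ∈ E(G2) ✓
  (0,3) → (φ(0),φ(3)) = (1,3) ∈ E(G2) ✓
  (0,4) → (φ(0),φ(4)) = (1,2) ∈ E(G2) ✓
  (1,2) → (φ(1),φ(2)) = (0,4) ∈ E(G2) ✓
  (1,3) → (φ(1),φ(3)) = (0,3) ∈ E(G2) ✓
  (2,4) → (φ(2),φ(4)) = (2,4) ∈ E(G2) ✓
All 7 edges of G1 map to edges of G2, and |E(G1)| = |E(G2)| = 7, so φ is a bijection on edges as well as vertices. Hence G1 ≅ G2.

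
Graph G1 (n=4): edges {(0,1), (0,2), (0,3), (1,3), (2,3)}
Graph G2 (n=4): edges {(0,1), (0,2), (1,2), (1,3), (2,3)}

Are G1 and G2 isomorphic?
Yes, isomorphic

The graphs are isomorphic.
One valid mapping φ: V(G1) → V(G2): 0→1, 1→0, 2→3, 3→2

Verify φ preserves adjacency — for each edge of G1, its image is an edge of G2:
  (0,1) → (φ(0),φ(1)) = (0,1) ∈ E(G2) ✓
  (0,2) → (φ(0),φ(2)) = (1,3) ∈ E(G2) ✓
  (0,3) → (φ(0),φ(3)) = (1,2) ∈ E(G2) ✓
  (1,3) → (φ(1),φ(3)) = (0,2) ∈ E(G2) ✓
  (2,3) → (φ(2),φ(3)) = (2,3) ∈ E(G2) ✓
All 5 edges of G1 map to edges of G2, and |E(G1)| = |E(G2)| = 5, so φ is a bijection on edges as well as vertices. Hence G1 ≅ G2.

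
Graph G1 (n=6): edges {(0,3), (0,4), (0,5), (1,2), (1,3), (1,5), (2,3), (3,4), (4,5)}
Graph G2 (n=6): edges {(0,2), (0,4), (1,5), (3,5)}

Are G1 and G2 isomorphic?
No, not isomorphic

The graphs are NOT isomorphic.

Degrees in G1: deg(0)=3, deg(1)=3, deg(2)=2, deg(3)=4, deg(4)=3, deg(5)=3.
Sorted degree sequence of G1: [4, 3, 3, 3, 3, 2].
Degrees in G2: deg(0)=2, deg(1)=1, deg(2)=1, deg(3)=1, deg(4)=1, deg(5)=2.
Sorted degree sequence of G2: [2, 2, 1, 1, 1, 1].
The (sorted) degree sequence is an isomorphism invariant, so since G1 and G2 have different degree sequences they cannot be isomorphic.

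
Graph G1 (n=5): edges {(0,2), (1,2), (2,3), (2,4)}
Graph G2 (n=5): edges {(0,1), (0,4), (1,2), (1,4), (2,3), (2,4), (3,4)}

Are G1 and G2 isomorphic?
No, not isomorphic

The graphs are NOT isomorphic.

Counting triangles (3-cliques): G1 has 0, G2 has 3.
Triangle count is an isomorphism invariant, so differing triangle counts rule out isomorphism.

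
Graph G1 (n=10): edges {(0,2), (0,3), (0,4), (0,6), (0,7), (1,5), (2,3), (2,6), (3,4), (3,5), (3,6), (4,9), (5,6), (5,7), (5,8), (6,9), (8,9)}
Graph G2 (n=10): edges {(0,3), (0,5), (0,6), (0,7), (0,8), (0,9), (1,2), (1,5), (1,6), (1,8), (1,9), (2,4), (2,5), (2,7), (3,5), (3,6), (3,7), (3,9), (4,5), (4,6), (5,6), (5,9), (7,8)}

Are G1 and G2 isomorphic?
No, not isomorphic

The graphs are NOT isomorphic.

Counting triangles (3-cliques): G1 has 6, G2 has 14.
Triangle count is an isomorphism invariant, so differing triangle counts rule out isomorphism.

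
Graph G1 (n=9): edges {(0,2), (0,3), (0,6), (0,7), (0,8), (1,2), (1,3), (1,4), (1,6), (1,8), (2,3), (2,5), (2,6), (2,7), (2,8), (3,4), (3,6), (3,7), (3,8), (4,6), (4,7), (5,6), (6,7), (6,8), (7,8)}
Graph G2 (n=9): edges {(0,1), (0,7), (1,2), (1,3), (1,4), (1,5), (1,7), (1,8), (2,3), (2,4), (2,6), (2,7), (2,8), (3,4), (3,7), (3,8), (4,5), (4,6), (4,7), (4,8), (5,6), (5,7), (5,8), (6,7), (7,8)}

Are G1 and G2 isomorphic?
Yes, isomorphic

The graphs are isomorphic.
One valid mapping φ: V(G1) → V(G2): 0→3, 1→5, 2→1, 3→4, 4→6, 5→0, 6→7, 7→2, 8→8

Verify φ preserves adjacency — for each edge of G1, its image is an edge of G2:
  (0,2) → (φ(0),φ(2)) = (1,3) ∈ E(G2) ✓
  (0,3) → (φ(0),φ(3)) = (3,4) ∈ E(G2) ✓
  (0,6) → (φ(0),φ(6)) = (3,7) ∈ E(G2) ✓
  (0,7) → (φ(0),φ(7)) = (2,3) ∈ E(G2) ✓
  (0,8) → (φ(0),φ(8)) = (3,8) ∈ E(G2) ✓
  (1,2) → (φ(1),φ(2)) = (1,5) ∈ E(G2) ✓
  (1,3) → (φ(1),φ(3)) = (4,5) ∈ E(G2) ✓
  (1,4) → (φ(1),φ(4)) = (5,6) ∈ E(G2) ✓
  (1,6) → (φ(1),φ(6)) = (5,7) ∈ E(G2) ✓
  (1,8) → (φ(1),φ(8)) = (5,8) ∈ E(G2) ✓
  (2,3) → (φ(2),φ(3)) = (1,4) ∈ E(G2) ✓
  (2,5) → (φ(2),φ(5)) = (0,1) ∈ E(G2) ✓
  (2,6) → (φ(2),φ(6)) = (1,7) ∈ E(G2) ✓
  (2,7) → (φ(2),φ(7)) = (1,2) ∈ E(G2) ✓
  (2,8) → (φ(2),φ(8)) = (1,8) ∈ E(G2) ✓
  (3,4) → (φ(3),φ(4)) = (4,6) ∈ E(G2) ✓
  (3,6) → (φ(3),φ(6)) = (4,7) ∈ E(G2) ✓
  (3,7) → (φ(3),φ(7)) = (2,4) ∈ E(G2) ✓
  (3,8) → (φ(3),φ(8)) = (4,8) ∈ E(G2) ✓
  (4,6) → (φ(4),φ(6)) = (6,7) ∈ E(G2) ✓
  (4,7) → (φ(4),φ(7)) = (2,6) ∈ E(G2) ✓
  (5,6) → (φ(5),φ(6)) = (0,7) ∈ E(G2) ✓
  (6,7) → (φ(6),φ(7)) = (2,7) ∈ E(G2) ✓
  (6,8) → (φ(6),φ(8)) = (7,8) ∈ E(G2) ✓
  (7,8) → (φ(7),φ(8)) = (2,8) ∈ E(G2) ✓
All 25 edges of G1 map to edges of G2, and |E(G1)| = |E(G2)| = 25, so φ is a bijection on edges as well as vertices. Hence G1 ≅ G2.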